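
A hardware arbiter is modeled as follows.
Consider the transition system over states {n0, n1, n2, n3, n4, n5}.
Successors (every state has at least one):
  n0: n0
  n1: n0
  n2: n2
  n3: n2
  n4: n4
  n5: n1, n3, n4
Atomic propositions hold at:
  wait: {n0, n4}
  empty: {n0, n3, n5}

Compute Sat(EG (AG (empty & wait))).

Sat(empty & wait) = {n0}
AG (empty & wait): greatest fixpoint, start Z0 = {n0}, keep only states in Sat with every successor in Z. Already a fixed point.
Sat(AG (empty & wait)) = {n0}
EG (AG (empty & wait)): greatest fixpoint, start Z0 = {n0}, keep only states in Sat with some successor in Z. Already a fixed point.
Sat(EG (AG (empty & wait))) = {n0}

{n0}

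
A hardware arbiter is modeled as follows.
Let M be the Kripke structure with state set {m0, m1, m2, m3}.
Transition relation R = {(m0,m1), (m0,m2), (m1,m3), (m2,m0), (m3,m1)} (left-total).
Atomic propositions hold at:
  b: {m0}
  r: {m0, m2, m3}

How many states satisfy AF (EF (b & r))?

2

Sat(b & r) = {m0}
EF (b & r): least fixpoint, start Z0 = {m0}, add states with some successor in Z. Z1 = {m0, m2}; fixed.
Sat(EF (b & r)) = {m0, m2}
AF (EF (b & r)): least fixpoint, start Z0 = {m0, m2}, add states with every successor in Z. Already a fixed point.
Sat(AF (EF (b & r))) = {m0, m2}
|Sat(AF (EF (b & r)))| = |{m0, m2}| = 2.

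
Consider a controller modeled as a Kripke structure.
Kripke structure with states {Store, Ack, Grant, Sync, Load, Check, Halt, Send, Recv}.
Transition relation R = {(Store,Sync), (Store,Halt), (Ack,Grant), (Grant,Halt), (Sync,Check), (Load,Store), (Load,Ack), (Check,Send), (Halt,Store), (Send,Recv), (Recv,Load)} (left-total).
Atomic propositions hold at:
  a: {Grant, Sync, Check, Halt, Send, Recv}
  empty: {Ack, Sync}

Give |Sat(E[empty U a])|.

7

E[empty U a]: least fixpoint, start Z0 = Sat(a) = {Grant, Sync, Check, Halt, Send, Recv}, add states in Sat(empty) with some successor in Z. Z1 = {Ack, Grant, Sync, Check, Halt, Send, Recv}; fixed.
Sat(E[empty U a]) = {Ack, Grant, Sync, Check, Halt, Send, Recv}
|Sat(E[empty U a])| = |{Ack, Grant, Sync, Check, Halt, Send, Recv}| = 7.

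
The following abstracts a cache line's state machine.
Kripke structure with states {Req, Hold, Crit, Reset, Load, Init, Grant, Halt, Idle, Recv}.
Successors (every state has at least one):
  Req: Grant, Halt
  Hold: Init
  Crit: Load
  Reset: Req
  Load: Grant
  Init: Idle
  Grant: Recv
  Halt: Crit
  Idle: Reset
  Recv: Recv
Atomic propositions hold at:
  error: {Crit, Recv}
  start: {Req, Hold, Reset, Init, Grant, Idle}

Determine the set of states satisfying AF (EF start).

{Req, Hold, Crit, Reset, Load, Init, Grant, Halt, Idle}

EF start: least fixpoint, start Z0 = {Req, Hold, Reset, Init, Grant, Idle}, add states with some successor in Z. Z1 = {Req, Hold, Reset, Load, Init, Grant, Idle}; Z2 = {Req, Hold, Crit, Reset, Load, Init, Grant, Idle}; Z3 = {Req, Hold, Crit, Reset, Load, Init, Grant, Halt, Idle}; fixed.
Sat(EF start) = {Req, Hold, Crit, Reset, Load, Init, Grant, Halt, Idle}
AF (EF start): least fixpoint, start Z0 = {Req, Hold, Crit, Reset, Load, Init, Grant, Halt, Idle}, add states with every successor in Z. Already a fixed point.
Sat(AF (EF start)) = {Req, Hold, Crit, Reset, Load, Init, Grant, Halt, Idle}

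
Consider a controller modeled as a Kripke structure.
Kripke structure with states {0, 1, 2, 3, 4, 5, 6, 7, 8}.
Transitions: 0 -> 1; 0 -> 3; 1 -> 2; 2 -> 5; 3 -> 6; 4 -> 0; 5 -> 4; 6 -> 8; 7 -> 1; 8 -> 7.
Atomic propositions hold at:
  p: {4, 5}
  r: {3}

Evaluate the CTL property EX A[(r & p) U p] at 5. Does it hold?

Sat(r & p) = ∅
A[(r & p) U p]: least fixpoint, start Z0 = Sat(p) = {4, 5}, add states in Sat(r & p) with every successor in Z. Already a fixed point.
Sat(A[(r & p) U p]) = {4, 5}
Sat(EX A[(r & p) U p]) = {s : some successor in {4, 5}} = {2, 5}
5 ∈ Sat(EX A[(r & p) U p]) = {2, 5}, so the formula holds at 5.

Yes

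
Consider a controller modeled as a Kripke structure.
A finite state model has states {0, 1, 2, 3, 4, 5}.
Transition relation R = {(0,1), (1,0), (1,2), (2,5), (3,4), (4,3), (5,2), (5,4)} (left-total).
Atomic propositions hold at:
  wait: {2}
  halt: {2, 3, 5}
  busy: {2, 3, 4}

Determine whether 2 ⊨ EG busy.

EG busy: greatest fixpoint, start Z0 = {2, 3, 4}, keep only states in Sat with some successor in Z. Z1 = {3, 4}; fixed.
Sat(EG busy) = {3, 4}
2 ∉ Sat(EG busy) = {3, 4}, so the formula does not hold at 2.

No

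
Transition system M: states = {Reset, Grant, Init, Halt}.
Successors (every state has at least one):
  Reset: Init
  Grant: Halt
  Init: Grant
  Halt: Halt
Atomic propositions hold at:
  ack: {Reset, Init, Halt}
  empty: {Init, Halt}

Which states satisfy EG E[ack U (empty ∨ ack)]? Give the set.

Sat(empty ∨ ack) = {Reset, Init, Halt}
E[ack U (empty ∨ ack)]: least fixpoint, start Z0 = Sat((empty ∨ ack)) = {Reset, Init, Halt}, add states in Sat(ack) with some successor in Z. Already a fixed point.
Sat(E[ack U (empty ∨ ack)]) = {Reset, Init, Halt}
EG E[ack U (empty ∨ ack)]: greatest fixpoint, start Z0 = {Reset, Init, Halt}, keep only states in Sat with some successor in Z. Z1 = {Reset, Halt}; Z2 = {Halt}; fixed.
Sat(EG E[ack U (empty ∨ ack)]) = {Halt}

{Halt}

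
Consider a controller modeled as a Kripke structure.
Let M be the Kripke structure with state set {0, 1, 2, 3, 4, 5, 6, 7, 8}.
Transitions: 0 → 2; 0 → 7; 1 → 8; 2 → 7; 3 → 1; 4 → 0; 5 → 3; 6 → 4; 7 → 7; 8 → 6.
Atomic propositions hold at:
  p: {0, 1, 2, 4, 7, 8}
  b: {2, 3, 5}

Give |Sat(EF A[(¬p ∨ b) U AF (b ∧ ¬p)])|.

2

Sat(¬p) = {3, 5, 6}
Sat(¬p ∨ b) = {2, 3, 5, 6}
Sat(b ∧ ¬p) = {3, 5}
AF (b ∧ ¬p): least fixpoint, start Z0 = {3, 5}, add states with every successor in Z. Already a fixed point.
Sat(AF (b ∧ ¬p)) = {3, 5}
A[(¬p ∨ b) U AF (b ∧ ¬p)]: least fixpoint, start Z0 = Sat(AF (b ∧ ¬p)) = {3, 5}, add states in Sat(¬p ∨ b) with every successor in Z. Already a fixed point.
Sat(A[(¬p ∨ b) U AF (b ∧ ¬p)]) = {3, 5}
EF A[(¬p ∨ b) U AF (b ∧ ¬p)]: least fixpoint, start Z0 = {3, 5}, add states with some successor in Z. Already a fixed point.
Sat(EF A[(¬p ∨ b) U AF (b ∧ ¬p)]) = {3, 5}
|Sat(EF A[(¬p ∨ b) U AF (b ∧ ¬p)])| = |{3, 5}| = 2.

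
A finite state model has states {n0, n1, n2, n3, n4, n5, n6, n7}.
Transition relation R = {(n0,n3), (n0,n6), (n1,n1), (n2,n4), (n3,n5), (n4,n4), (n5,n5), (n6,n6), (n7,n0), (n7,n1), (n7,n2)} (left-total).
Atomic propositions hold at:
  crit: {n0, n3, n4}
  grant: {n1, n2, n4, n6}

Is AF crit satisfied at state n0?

Yes

AF crit: least fixpoint, start Z0 = {n0, n3, n4}, add states with every successor in Z. Z1 = {n0, n2, n3, n4}; fixed.
Sat(AF crit) = {n0, n2, n3, n4}
n0 ∈ Sat(AF crit) = {n0, n2, n3, n4}, so the formula holds at n0.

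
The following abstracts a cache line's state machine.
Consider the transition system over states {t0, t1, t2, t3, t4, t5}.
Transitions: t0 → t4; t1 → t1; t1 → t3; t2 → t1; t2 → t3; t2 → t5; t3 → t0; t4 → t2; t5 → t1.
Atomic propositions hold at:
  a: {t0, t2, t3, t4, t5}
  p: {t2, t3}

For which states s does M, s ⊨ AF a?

{t0, t2, t3, t4, t5}

AF a: least fixpoint, start Z0 = {t0, t2, t3, t4, t5}, add states with every successor in Z. Already a fixed point.
Sat(AF a) = {t0, t2, t3, t4, t5}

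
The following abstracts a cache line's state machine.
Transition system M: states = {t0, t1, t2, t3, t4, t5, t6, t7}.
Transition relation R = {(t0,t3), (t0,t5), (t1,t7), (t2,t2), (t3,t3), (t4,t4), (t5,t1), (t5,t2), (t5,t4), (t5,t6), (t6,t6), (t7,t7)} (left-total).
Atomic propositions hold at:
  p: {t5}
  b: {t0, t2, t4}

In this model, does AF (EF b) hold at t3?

EF b: least fixpoint, start Z0 = {t0, t2, t4}, add states with some successor in Z. Z1 = {t0, t2, t4, t5}; fixed.
Sat(EF b) = {t0, t2, t4, t5}
AF (EF b): least fixpoint, start Z0 = {t0, t2, t4, t5}, add states with every successor in Z. Already a fixed point.
Sat(AF (EF b)) = {t0, t2, t4, t5}
t3 ∉ Sat(AF (EF b)) = {t0, t2, t4, t5}, so the formula does not hold at t3.

No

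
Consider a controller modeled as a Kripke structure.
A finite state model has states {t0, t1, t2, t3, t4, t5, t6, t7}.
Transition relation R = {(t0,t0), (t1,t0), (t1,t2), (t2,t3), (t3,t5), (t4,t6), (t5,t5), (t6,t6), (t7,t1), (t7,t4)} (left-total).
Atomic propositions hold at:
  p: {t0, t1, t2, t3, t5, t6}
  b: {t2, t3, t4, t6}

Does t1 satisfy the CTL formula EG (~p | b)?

Sat(~p) = {t4, t7}
Sat(~p | b) = {t2, t3, t4, t6, t7}
EG (~p | b): greatest fixpoint, start Z0 = {t2, t3, t4, t6, t7}, keep only states in Sat with some successor in Z. Z1 = {t2, t4, t6, t7}; Z2 = {t4, t6, t7}; fixed.
Sat(EG (~p | b)) = {t4, t6, t7}
t1 ∉ Sat(EG (~p | b)) = {t4, t6, t7}, so the formula does not hold at t1.

No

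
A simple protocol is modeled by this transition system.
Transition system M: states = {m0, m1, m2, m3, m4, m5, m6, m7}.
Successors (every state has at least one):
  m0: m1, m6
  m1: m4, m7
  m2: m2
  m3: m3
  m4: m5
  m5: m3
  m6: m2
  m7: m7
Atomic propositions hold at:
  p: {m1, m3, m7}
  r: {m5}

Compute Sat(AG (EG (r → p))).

Sat(r → p) = {m0, m1, m2, m3, m4, m6, m7}
EG (r → p): greatest fixpoint, start Z0 = {m0, m1, m2, m3, m4, m6, m7}, keep only states in Sat with some successor in Z. Z1 = {m0, m1, m2, m3, m6, m7}; fixed.
Sat(EG (r → p)) = {m0, m1, m2, m3, m6, m7}
AG (EG (r → p)): greatest fixpoint, start Z0 = {m0, m1, m2, m3, m6, m7}, keep only states in Sat with every successor in Z. Z1 = {m0, m2, m3, m6, m7}; Z2 = {m2, m3, m6, m7}; fixed.
Sat(AG (EG (r → p))) = {m2, m3, m6, m7}

{m2, m3, m6, m7}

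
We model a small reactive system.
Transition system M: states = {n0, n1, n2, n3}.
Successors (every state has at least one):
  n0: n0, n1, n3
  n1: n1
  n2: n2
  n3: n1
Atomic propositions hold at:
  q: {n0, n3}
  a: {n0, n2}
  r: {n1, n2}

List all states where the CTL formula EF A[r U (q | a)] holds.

{n0, n2, n3}

Sat(q | a) = {n0, n2, n3}
A[r U (q | a)]: least fixpoint, start Z0 = Sat((q | a)) = {n0, n2, n3}, add states in Sat(r) with every successor in Z. Already a fixed point.
Sat(A[r U (q | a)]) = {n0, n2, n3}
EF A[r U (q | a)]: least fixpoint, start Z0 = {n0, n2, n3}, add states with some successor in Z. Already a fixed point.
Sat(EF A[r U (q | a)]) = {n0, n2, n3}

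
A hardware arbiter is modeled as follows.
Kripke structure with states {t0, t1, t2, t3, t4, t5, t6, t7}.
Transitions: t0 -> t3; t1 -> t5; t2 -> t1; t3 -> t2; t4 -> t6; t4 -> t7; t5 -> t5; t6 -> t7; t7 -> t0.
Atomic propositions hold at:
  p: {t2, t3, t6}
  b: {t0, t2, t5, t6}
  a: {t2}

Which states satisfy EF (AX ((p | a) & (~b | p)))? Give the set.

Sat(p | a) = {t2, t3, t6}
Sat(~b) = {t1, t3, t4, t7}
Sat(~b | p) = {t1, t2, t3, t4, t6, t7}
Sat((p | a) & (~b | p)) = {t2, t3, t6}
Sat(AX ((p | a) & (~b | p))) = {s : every successor in {t2, t3, t6}} = {t0, t3}
EF (AX ((p | a) & (~b | p))): least fixpoint, start Z0 = {t0, t3}, add states with some successor in Z. Z1 = {t0, t3, t7}; Z2 = {t0, t3, t4, t6, t7}; fixed.
Sat(EF (AX ((p | a) & (~b | p)))) = {t0, t3, t4, t6, t7}

{t0, t3, t4, t6, t7}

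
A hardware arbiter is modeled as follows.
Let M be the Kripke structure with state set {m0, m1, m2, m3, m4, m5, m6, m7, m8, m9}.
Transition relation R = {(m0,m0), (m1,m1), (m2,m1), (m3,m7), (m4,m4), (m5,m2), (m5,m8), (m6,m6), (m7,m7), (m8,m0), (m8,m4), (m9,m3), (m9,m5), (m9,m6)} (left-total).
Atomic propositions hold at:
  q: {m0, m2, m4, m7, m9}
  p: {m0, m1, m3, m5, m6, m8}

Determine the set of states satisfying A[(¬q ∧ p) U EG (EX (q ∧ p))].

Sat(¬q) = {m1, m3, m5, m6, m8}
Sat(¬q ∧ p) = {m1, m3, m5, m6, m8}
Sat(q ∧ p) = {m0}
Sat(EX (q ∧ p)) = {s : some successor in {m0}} = {m0, m8}
EG (EX (q ∧ p)): greatest fixpoint, start Z0 = {m0, m8}, keep only states in Sat with some successor in Z. Already a fixed point.
Sat(EG (EX (q ∧ p))) = {m0, m8}
A[(¬q ∧ p) U EG (EX (q ∧ p))]: least fixpoint, start Z0 = Sat(EG (EX (q ∧ p))) = {m0, m8}, add states in Sat(¬q ∧ p) with every successor in Z. Already a fixed point.
Sat(A[(¬q ∧ p) U EG (EX (q ∧ p))]) = {m0, m8}

{m0, m8}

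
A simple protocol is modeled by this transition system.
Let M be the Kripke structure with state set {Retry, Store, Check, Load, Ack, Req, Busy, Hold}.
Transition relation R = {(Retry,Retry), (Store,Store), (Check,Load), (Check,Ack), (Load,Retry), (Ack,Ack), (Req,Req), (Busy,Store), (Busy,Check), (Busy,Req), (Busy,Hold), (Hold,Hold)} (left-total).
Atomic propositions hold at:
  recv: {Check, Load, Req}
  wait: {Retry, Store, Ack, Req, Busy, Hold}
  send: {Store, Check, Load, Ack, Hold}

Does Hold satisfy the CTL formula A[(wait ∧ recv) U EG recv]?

No

Sat(wait ∧ recv) = {Req}
EG recv: greatest fixpoint, start Z0 = {Check, Load, Req}, keep only states in Sat with some successor in Z. Z1 = {Check, Req}; Z2 = {Req}; fixed.
Sat(EG recv) = {Req}
A[(wait ∧ recv) U EG recv]: least fixpoint, start Z0 = Sat(EG recv) = {Req}, add states in Sat(wait ∧ recv) with every successor in Z. Already a fixed point.
Sat(A[(wait ∧ recv) U EG recv]) = {Req}
Hold ∉ Sat(A[(wait ∧ recv) U EG recv]) = {Req}, so the formula does not hold at Hold.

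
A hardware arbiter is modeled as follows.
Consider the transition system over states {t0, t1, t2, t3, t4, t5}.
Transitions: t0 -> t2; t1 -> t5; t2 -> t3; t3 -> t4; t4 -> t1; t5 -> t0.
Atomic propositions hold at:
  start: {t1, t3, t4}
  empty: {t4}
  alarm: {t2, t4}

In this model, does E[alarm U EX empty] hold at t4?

No

Sat(EX empty) = {s : some successor in {t4}} = {t3}
E[alarm U EX empty]: least fixpoint, start Z0 = Sat(EX empty) = {t3}, add states in Sat(alarm) with some successor in Z. Z1 = {t2, t3}; fixed.
Sat(E[alarm U EX empty]) = {t2, t3}
t4 ∉ Sat(E[alarm U EX empty]) = {t2, t3}, so the formula does not hold at t4.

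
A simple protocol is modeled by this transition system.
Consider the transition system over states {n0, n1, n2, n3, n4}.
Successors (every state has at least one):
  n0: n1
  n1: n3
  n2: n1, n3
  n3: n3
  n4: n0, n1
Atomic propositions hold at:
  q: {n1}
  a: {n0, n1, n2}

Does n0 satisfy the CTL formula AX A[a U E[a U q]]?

Yes

E[a U q]: least fixpoint, start Z0 = Sat(q) = {n1}, add states in Sat(a) with some successor in Z. Z1 = {n0, n1, n2}; fixed.
Sat(E[a U q]) = {n0, n1, n2}
A[a U E[a U q]]: least fixpoint, start Z0 = Sat(E[a U q]) = {n0, n1, n2}, add states in Sat(a) with every successor in Z. Already a fixed point.
Sat(A[a U E[a U q]]) = {n0, n1, n2}
Sat(AX A[a U E[a U q]]) = {s : every successor in {n0, n1, n2}} = {n0, n4}
n0 ∈ Sat(AX A[a U E[a U q]]) = {n0, n4}, so the formula holds at n0.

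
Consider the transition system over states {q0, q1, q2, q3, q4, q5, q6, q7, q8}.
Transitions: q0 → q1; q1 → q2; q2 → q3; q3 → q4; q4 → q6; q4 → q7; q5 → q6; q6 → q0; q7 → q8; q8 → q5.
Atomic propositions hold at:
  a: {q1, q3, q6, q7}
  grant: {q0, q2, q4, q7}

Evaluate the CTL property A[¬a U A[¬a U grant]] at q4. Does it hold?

Yes

Sat(¬a) = {q0, q2, q4, q5, q8}
A[¬a U grant]: least fixpoint, start Z0 = Sat(grant) = {q0, q2, q4, q7}, add states in Sat(¬a) with every successor in Z. Already a fixed point.
Sat(A[¬a U grant]) = {q0, q2, q4, q7}
A[¬a U A[¬a U grant]]: least fixpoint, start Z0 = Sat(A[¬a U grant]) = {q0, q2, q4, q7}, add states in Sat(¬a) with every successor in Z. Already a fixed point.
Sat(A[¬a U A[¬a U grant]]) = {q0, q2, q4, q7}
q4 ∈ Sat(A[¬a U A[¬a U grant]]) = {q0, q2, q4, q7}, so the formula holds at q4.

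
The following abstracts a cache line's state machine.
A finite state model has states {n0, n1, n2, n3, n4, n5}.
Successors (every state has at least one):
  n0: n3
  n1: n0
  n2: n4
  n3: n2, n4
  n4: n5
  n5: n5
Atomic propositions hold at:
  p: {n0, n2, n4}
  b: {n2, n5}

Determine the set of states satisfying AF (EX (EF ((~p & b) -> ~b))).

Sat(~p) = {n1, n3, n5}
Sat(~p & b) = {n5}
Sat(~b) = {n0, n1, n3, n4}
Sat((~p & b) -> ~b) = {n0, n1, n2, n3, n4}
EF ((~p & b) -> ~b): least fixpoint, start Z0 = {n0, n1, n2, n3, n4}, add states with some successor in Z. Already a fixed point.
Sat(EF ((~p & b) -> ~b)) = {n0, n1, n2, n3, n4}
Sat(EX (EF ((~p & b) -> ~b))) = {s : some successor in {n0, n1, n2, n3, n4}} = {n0, n1, n2, n3}
AF (EX (EF ((~p & b) -> ~b))): least fixpoint, start Z0 = {n0, n1, n2, n3}, add states with every successor in Z. Already a fixed point.
Sat(AF (EX (EF ((~p & b) -> ~b)))) = {n0, n1, n2, n3}

{n0, n1, n2, n3}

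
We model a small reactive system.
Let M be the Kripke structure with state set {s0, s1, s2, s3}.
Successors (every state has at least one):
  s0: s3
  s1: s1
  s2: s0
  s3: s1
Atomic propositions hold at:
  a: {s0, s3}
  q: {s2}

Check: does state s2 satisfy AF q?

AF q: least fixpoint, start Z0 = {s2}, add states with every successor in Z. Already a fixed point.
Sat(AF q) = {s2}
s2 ∈ Sat(AF q) = {s2}, so the formula holds at s2.

Yes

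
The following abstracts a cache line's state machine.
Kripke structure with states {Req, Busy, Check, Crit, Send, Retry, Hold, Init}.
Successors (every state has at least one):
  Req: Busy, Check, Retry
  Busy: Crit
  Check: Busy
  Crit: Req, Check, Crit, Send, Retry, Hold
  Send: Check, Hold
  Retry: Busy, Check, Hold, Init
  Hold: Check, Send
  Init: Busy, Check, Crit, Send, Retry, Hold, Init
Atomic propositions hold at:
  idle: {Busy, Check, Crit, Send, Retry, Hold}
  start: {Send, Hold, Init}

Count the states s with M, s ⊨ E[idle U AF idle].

7

AF idle: least fixpoint, start Z0 = {Busy, Check, Crit, Send, Retry, Hold}, add states with every successor in Z. Z1 = {Req, Busy, Check, Crit, Send, Retry, Hold}; fixed.
Sat(AF idle) = {Req, Busy, Check, Crit, Send, Retry, Hold}
E[idle U AF idle]: least fixpoint, start Z0 = Sat(AF idle) = {Req, Busy, Check, Crit, Send, Retry, Hold}, add states in Sat(idle) with some successor in Z. Already a fixed point.
Sat(E[idle U AF idle]) = {Req, Busy, Check, Crit, Send, Retry, Hold}
|Sat(E[idle U AF idle])| = |{Req, Busy, Check, Crit, Send, Retry, Hold}| = 7.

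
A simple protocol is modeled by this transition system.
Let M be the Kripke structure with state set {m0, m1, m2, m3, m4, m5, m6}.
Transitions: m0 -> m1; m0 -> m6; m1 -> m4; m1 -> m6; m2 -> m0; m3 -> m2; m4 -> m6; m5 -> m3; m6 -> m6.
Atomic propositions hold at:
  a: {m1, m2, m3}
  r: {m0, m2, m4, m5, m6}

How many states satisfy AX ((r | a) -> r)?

5

Sat(r | a) = {m0, m1, m2, m3, m4, m5, m6}
Sat((r | a) -> r) = {m0, m2, m4, m5, m6}
Sat(AX ((r | a) -> r)) = {s : every successor in {m0, m2, m4, m5, m6}} = {m1, m2, m3, m4, m6}
|Sat(AX ((r | a) -> r))| = |{m1, m2, m3, m4, m6}| = 5.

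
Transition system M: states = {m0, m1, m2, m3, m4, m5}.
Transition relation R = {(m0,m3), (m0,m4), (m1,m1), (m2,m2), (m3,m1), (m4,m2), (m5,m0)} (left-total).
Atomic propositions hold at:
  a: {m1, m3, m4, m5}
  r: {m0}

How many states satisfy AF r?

2

AF r: least fixpoint, start Z0 = {m0}, add states with every successor in Z. Z1 = {m0, m5}; fixed.
Sat(AF r) = {m0, m5}
|Sat(AF r)| = |{m0, m5}| = 2.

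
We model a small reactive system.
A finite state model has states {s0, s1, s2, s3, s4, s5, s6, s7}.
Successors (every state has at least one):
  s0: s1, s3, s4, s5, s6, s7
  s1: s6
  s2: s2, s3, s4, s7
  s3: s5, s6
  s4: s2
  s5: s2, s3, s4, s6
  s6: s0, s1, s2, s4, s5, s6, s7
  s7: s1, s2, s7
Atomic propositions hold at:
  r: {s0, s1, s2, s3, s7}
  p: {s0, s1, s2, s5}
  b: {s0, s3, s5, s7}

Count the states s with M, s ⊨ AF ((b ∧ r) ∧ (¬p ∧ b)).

2

Sat(b ∧ r) = {s0, s3, s7}
Sat(¬p) = {s3, s4, s6, s7}
Sat(¬p ∧ b) = {s3, s7}
Sat((b ∧ r) ∧ (¬p ∧ b)) = {s3, s7}
AF ((b ∧ r) ∧ (¬p ∧ b)): least fixpoint, start Z0 = {s3, s7}, add states with every successor in Z. Already a fixed point.
Sat(AF ((b ∧ r) ∧ (¬p ∧ b))) = {s3, s7}
|Sat(AF ((b ∧ r) ∧ (¬p ∧ b)))| = |{s3, s7}| = 2.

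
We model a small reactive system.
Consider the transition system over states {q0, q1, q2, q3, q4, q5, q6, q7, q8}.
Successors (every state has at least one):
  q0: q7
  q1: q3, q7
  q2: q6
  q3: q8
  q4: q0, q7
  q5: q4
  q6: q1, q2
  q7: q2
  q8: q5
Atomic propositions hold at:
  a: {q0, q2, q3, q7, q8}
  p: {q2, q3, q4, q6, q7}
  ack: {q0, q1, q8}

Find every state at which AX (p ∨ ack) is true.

{q0, q1, q2, q3, q4, q5, q6, q7}

Sat(p ∨ ack) = {q0, q1, q2, q3, q4, q6, q7, q8}
Sat(AX (p ∨ ack)) = {s : every successor in {q0, q1, q2, q3, q4, q6, q7, q8}} = {q0, q1, q2, q3, q4, q5, q6, q7}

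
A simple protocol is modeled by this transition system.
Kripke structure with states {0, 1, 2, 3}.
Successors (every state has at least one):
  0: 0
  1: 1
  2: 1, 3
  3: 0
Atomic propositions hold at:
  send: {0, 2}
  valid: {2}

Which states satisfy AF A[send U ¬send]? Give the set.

Sat(¬send) = {1, 3}
A[send U ¬send]: least fixpoint, start Z0 = Sat(¬send) = {1, 3}, add states in Sat(send) with every successor in Z. Z1 = {1, 2, 3}; fixed.
Sat(A[send U ¬send]) = {1, 2, 3}
AF A[send U ¬send]: least fixpoint, start Z0 = {1, 2, 3}, add states with every successor in Z. Already a fixed point.
Sat(AF A[send U ¬send]) = {1, 2, 3}

{1, 2, 3}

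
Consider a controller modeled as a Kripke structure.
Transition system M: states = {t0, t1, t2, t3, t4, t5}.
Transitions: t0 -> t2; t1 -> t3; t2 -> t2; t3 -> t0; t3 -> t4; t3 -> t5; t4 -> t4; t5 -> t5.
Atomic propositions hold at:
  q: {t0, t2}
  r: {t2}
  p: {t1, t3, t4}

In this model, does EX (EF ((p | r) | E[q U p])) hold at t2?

Sat(p | r) = {t1, t2, t3, t4}
E[q U p]: least fixpoint, start Z0 = Sat(p) = {t1, t3, t4}, add states in Sat(q) with some successor in Z. Already a fixed point.
Sat(E[q U p]) = {t1, t3, t4}
Sat((p | r) | E[q U p]) = {t1, t2, t3, t4}
EF ((p | r) | E[q U p]): least fixpoint, start Z0 = {t1, t2, t3, t4}, add states with some successor in Z. Z1 = {t0, t1, t2, t3, t4}; fixed.
Sat(EF ((p | r) | E[q U p])) = {t0, t1, t2, t3, t4}
Sat(EX (EF ((p | r) | E[q U p]))) = {s : some successor in {t0, t1, t2, t3, t4}} = {t0, t1, t2, t3, t4}
t2 ∈ Sat(EX (EF ((p | r) | E[q U p]))) = {t0, t1, t2, t3, t4}, so the formula holds at t2.

Yes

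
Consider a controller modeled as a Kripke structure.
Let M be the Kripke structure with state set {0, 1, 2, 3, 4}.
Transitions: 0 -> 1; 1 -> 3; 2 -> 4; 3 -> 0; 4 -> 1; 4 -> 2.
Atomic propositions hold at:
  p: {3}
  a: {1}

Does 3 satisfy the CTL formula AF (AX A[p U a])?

Yes

A[p U a]: least fixpoint, start Z0 = Sat(a) = {1}, add states in Sat(p) with every successor in Z. Already a fixed point.
Sat(A[p U a]) = {1}
Sat(AX A[p U a]) = {s : every successor in {1}} = {0}
AF (AX A[p U a]): least fixpoint, start Z0 = {0}, add states with every successor in Z. Z1 = {0, 3}; Z2 = {0, 1, 3}; fixed.
Sat(AF (AX A[p U a])) = {0, 1, 3}
3 ∈ Sat(AF (AX A[p U a])) = {0, 1, 3}, so the formula holds at 3.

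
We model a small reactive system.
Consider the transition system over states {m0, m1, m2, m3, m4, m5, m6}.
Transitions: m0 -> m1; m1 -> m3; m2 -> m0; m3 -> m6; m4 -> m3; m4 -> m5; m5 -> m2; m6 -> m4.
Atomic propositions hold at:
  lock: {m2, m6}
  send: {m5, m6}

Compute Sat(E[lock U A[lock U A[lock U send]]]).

A[lock U send]: least fixpoint, start Z0 = Sat(send) = {m5, m6}, add states in Sat(lock) with every successor in Z. Already a fixed point.
Sat(A[lock U send]) = {m5, m6}
A[lock U A[lock U send]]: least fixpoint, start Z0 = Sat(A[lock U send]) = {m5, m6}, add states in Sat(lock) with every successor in Z. Already a fixed point.
Sat(A[lock U A[lock U send]]) = {m5, m6}
E[lock U A[lock U A[lock U send]]]: least fixpoint, start Z0 = Sat(A[lock U A[lock U send]]) = {m5, m6}, add states in Sat(lock) with some successor in Z. Already a fixed point.
Sat(E[lock U A[lock U A[lock U send]]]) = {m5, m6}

{m5, m6}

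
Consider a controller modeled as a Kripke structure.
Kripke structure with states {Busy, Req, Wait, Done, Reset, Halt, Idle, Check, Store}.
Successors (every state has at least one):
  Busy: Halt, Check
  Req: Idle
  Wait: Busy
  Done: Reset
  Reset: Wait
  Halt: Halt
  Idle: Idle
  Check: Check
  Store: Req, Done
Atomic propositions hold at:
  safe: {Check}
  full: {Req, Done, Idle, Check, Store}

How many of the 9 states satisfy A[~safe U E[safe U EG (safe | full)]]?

Sat(~safe) = {Busy, Req, Wait, Done, Reset, Halt, Idle, Store}
Sat(safe | full) = {Req, Done, Idle, Check, Store}
EG (safe | full): greatest fixpoint, start Z0 = {Req, Done, Idle, Check, Store}, keep only states in Sat with some successor in Z. Z1 = {Req, Idle, Check, Store}; fixed.
Sat(EG (safe | full)) = {Req, Idle, Check, Store}
E[safe U EG (safe | full)]: least fixpoint, start Z0 = Sat(EG (safe | full)) = {Req, Idle, Check, Store}, add states in Sat(safe) with some successor in Z. Already a fixed point.
Sat(E[safe U EG (safe | full)]) = {Req, Idle, Check, Store}
A[~safe U E[safe U EG (safe | full)]]: least fixpoint, start Z0 = Sat(E[safe U EG (safe | full)]) = {Req, Idle, Check, Store}, add states in Sat(~safe) with every successor in Z. Already a fixed point.
Sat(A[~safe U E[safe U EG (safe | full)]]) = {Req, Idle, Check, Store}
|Sat(A[~safe U E[safe U EG (safe | full)]])| = |{Req, Idle, Check, Store}| = 4.

4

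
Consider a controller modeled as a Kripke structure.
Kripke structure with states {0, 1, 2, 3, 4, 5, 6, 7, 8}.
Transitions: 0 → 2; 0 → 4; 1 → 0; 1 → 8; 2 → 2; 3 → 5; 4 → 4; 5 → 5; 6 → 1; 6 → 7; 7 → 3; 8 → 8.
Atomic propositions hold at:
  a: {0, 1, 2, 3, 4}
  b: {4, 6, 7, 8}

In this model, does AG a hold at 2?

AG a: greatest fixpoint, start Z0 = {0, 1, 2, 3, 4}, keep only states in Sat with every successor in Z. Z1 = {0, 2, 4}; fixed.
Sat(AG a) = {0, 2, 4}
2 ∈ Sat(AG a) = {0, 2, 4}, so the formula holds at 2.

Yes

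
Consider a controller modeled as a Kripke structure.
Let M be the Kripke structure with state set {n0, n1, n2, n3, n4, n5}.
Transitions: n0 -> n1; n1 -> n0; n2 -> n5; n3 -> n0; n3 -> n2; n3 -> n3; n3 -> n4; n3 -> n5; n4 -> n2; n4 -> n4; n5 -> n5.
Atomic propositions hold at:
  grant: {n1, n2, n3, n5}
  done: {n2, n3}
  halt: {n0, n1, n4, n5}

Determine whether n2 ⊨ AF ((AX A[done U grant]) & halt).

Yes

A[done U grant]: least fixpoint, start Z0 = Sat(grant) = {n1, n2, n3, n5}, add states in Sat(done) with every successor in Z. Already a fixed point.
Sat(A[done U grant]) = {n1, n2, n3, n5}
Sat(AX A[done U grant]) = {s : every successor in {n1, n2, n3, n5}} = {n0, n2, n5}
Sat((AX A[done U grant]) & halt) = {n0, n5}
AF ((AX A[done U grant]) & halt): least fixpoint, start Z0 = {n0, n5}, add states with every successor in Z. Z1 = {n0, n1, n2, n5}; fixed.
Sat(AF ((AX A[done U grant]) & halt)) = {n0, n1, n2, n5}
n2 ∈ Sat(AF ((AX A[done U grant]) & halt)) = {n0, n1, n2, n5}, so the formula holds at n2.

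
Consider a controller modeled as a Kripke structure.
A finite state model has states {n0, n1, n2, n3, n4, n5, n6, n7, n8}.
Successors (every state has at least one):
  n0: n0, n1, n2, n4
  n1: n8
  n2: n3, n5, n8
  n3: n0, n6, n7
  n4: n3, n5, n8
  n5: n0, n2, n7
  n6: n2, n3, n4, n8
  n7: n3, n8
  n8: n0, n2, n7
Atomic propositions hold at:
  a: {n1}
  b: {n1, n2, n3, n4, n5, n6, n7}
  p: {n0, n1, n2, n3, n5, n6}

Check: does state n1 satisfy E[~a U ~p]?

No

Sat(~a) = {n0, n2, n3, n4, n5, n6, n7, n8}
Sat(~p) = {n4, n7, n8}
E[~a U ~p]: least fixpoint, start Z0 = Sat(~p) = {n4, n7, n8}, add states in Sat(~a) with some successor in Z. Z1 = {n0, n2, n3, n4, n5, n6, n7, n8}; fixed.
Sat(E[~a U ~p]) = {n0, n2, n3, n4, n5, n6, n7, n8}
n1 ∉ Sat(E[~a U ~p]) = {n0, n2, n3, n4, n5, n6, n7, n8}, so the formula does not hold at n1.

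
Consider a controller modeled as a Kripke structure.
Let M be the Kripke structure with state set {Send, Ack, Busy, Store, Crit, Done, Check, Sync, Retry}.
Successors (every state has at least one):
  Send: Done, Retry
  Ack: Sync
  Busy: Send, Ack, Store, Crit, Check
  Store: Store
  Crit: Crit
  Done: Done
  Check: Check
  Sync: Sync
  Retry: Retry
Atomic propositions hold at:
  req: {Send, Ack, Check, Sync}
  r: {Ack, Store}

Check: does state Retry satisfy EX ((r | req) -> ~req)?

Yes

Sat(r | req) = {Send, Ack, Store, Check, Sync}
Sat(~req) = {Busy, Store, Crit, Done, Retry}
Sat((r | req) -> ~req) = {Busy, Store, Crit, Done, Retry}
Sat(EX ((r | req) -> ~req)) = {s : some successor in {Busy, Store, Crit, Done, Retry}} = {Send, Busy, Store, Crit, Done, Retry}
Retry ∈ Sat(EX ((r | req) -> ~req)) = {Send, Busy, Store, Crit, Done, Retry}, so the formula holds at Retry.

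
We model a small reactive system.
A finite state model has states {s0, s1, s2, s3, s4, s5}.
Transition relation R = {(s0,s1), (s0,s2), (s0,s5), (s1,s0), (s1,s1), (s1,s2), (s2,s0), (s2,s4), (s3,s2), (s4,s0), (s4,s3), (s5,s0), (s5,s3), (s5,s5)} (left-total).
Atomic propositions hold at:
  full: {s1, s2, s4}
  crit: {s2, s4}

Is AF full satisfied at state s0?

AF full: least fixpoint, start Z0 = {s1, s2, s4}, add states with every successor in Z. Z1 = {s1, s2, s3, s4}; fixed.
Sat(AF full) = {s1, s2, s3, s4}
s0 ∉ Sat(AF full) = {s1, s2, s3, s4}, so the formula does not hold at s0.

No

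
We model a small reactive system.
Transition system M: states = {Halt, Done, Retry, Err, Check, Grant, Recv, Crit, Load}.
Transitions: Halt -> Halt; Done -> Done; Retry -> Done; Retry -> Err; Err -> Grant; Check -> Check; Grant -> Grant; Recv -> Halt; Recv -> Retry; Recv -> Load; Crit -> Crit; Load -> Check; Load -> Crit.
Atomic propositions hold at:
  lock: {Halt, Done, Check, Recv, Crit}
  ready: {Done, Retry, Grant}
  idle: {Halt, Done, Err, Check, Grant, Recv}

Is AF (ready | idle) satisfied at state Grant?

Yes

Sat(ready | idle) = {Halt, Done, Retry, Err, Check, Grant, Recv}
AF (ready | idle): least fixpoint, start Z0 = {Halt, Done, Retry, Err, Check, Grant, Recv}, add states with every successor in Z. Already a fixed point.
Sat(AF (ready | idle)) = {Halt, Done, Retry, Err, Check, Grant, Recv}
Grant ∈ Sat(AF (ready | idle)) = {Halt, Done, Retry, Err, Check, Grant, Recv}, so the formula holds at Grant.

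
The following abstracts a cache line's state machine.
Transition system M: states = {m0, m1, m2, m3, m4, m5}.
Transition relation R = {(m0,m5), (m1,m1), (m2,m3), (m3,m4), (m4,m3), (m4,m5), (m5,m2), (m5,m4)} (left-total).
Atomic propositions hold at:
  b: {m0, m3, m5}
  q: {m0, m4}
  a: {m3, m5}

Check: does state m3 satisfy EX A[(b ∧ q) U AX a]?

Yes

Sat(b ∧ q) = {m0}
Sat(AX a) = {s : every successor in {m3, m5}} = {m0, m2, m4}
A[(b ∧ q) U AX a]: least fixpoint, start Z0 = Sat(AX a) = {m0, m2, m4}, add states in Sat(b ∧ q) with every successor in Z. Already a fixed point.
Sat(A[(b ∧ q) U AX a]) = {m0, m2, m4}
Sat(EX A[(b ∧ q) U AX a]) = {s : some successor in {m0, m2, m4}} = {m3, m5}
m3 ∈ Sat(EX A[(b ∧ q) U AX a]) = {m3, m5}, so the formula holds at m3.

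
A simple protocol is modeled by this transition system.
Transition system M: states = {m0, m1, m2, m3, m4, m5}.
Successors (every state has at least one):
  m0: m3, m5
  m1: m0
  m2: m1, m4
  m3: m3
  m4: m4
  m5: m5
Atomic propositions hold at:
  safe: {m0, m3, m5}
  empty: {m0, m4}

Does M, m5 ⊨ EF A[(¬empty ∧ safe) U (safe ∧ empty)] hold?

Sat(¬empty) = {m1, m2, m3, m5}
Sat(¬empty ∧ safe) = {m3, m5}
Sat(safe ∧ empty) = {m0}
A[(¬empty ∧ safe) U (safe ∧ empty)]: least fixpoint, start Z0 = Sat((safe ∧ empty)) = {m0}, add states in Sat(¬empty ∧ safe) with every successor in Z. Already a fixed point.
Sat(A[(¬empty ∧ safe) U (safe ∧ empty)]) = {m0}
EF A[(¬empty ∧ safe) U (safe ∧ empty)]: least fixpoint, start Z0 = {m0}, add states with some successor in Z. Z1 = {m0, m1}; Z2 = {m0, m1, m2}; fixed.
Sat(EF A[(¬empty ∧ safe) U (safe ∧ empty)]) = {m0, m1, m2}
m5 ∉ Sat(EF A[(¬empty ∧ safe) U (safe ∧ empty)]) = {m0, m1, m2}, so the formula does not hold at m5.

No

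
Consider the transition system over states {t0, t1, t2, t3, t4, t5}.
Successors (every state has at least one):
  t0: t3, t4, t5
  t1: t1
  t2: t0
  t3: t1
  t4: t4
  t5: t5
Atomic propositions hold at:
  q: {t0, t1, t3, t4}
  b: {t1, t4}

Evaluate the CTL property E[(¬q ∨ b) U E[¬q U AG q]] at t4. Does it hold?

Yes

Sat(¬q) = {t2, t5}
Sat(¬q ∨ b) = {t1, t2, t4, t5}
AG q: greatest fixpoint, start Z0 = {t0, t1, t3, t4}, keep only states in Sat with every successor in Z. Z1 = {t1, t3, t4}; fixed.
Sat(AG q) = {t1, t3, t4}
E[¬q U AG q]: least fixpoint, start Z0 = Sat(AG q) = {t1, t3, t4}, add states in Sat(¬q) with some successor in Z. Already a fixed point.
Sat(E[¬q U AG q]) = {t1, t3, t4}
E[(¬q ∨ b) U E[¬q U AG q]]: least fixpoint, start Z0 = Sat(E[¬q U AG q]) = {t1, t3, t4}, add states in Sat(¬q ∨ b) with some successor in Z. Already a fixed point.
Sat(E[(¬q ∨ b) U E[¬q U AG q]]) = {t1, t3, t4}
t4 ∈ Sat(E[(¬q ∨ b) U E[¬q U AG q]]) = {t1, t3, t4}, so the formula holds at t4.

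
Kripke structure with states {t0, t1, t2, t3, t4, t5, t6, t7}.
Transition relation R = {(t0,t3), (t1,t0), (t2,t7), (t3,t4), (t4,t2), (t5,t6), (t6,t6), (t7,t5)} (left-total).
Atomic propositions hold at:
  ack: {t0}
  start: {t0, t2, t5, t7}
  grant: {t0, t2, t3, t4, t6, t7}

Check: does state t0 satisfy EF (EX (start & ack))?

No

Sat(start & ack) = {t0}
Sat(EX (start & ack)) = {s : some successor in {t0}} = {t1}
EF (EX (start & ack)): least fixpoint, start Z0 = {t1}, add states with some successor in Z. Already a fixed point.
Sat(EF (EX (start & ack))) = {t1}
t0 ∉ Sat(EF (EX (start & ack))) = {t1}, so the formula does not hold at t0.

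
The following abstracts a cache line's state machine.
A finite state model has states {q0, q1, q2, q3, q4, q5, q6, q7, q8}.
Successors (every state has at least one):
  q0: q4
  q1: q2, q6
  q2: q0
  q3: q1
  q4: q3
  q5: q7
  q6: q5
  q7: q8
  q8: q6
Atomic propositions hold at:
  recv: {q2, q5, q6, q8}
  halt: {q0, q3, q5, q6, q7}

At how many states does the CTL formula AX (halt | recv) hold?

7

Sat(halt | recv) = {q0, q2, q3, q5, q6, q7, q8}
Sat(AX (halt | recv)) = {s : every successor in {q0, q2, q3, q5, q6, q7, q8}} = {q1, q2, q4, q5, q6, q7, q8}
|Sat(AX (halt | recv))| = |{q1, q2, q4, q5, q6, q7, q8}| = 7.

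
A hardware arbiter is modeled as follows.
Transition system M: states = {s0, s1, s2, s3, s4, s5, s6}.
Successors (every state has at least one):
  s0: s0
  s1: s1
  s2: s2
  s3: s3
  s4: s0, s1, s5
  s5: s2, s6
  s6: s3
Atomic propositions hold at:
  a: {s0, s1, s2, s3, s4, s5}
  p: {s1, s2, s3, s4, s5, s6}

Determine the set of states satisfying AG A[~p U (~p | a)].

Sat(~p) = {s0}
Sat(~p | a) = {s0, s1, s2, s3, s4, s5}
A[~p U (~p | a)]: least fixpoint, start Z0 = Sat((~p | a)) = {s0, s1, s2, s3, s4, s5}, add states in Sat(~p) with every successor in Z. Already a fixed point.
Sat(A[~p U (~p | a)]) = {s0, s1, s2, s3, s4, s5}
AG A[~p U (~p | a)]: greatest fixpoint, start Z0 = {s0, s1, s2, s3, s4, s5}, keep only states in Sat with every successor in Z. Z1 = {s0, s1, s2, s3, s4}; Z2 = {s0, s1, s2, s3}; fixed.
Sat(AG A[~p U (~p | a)]) = {s0, s1, s2, s3}

{s0, s1, s2, s3}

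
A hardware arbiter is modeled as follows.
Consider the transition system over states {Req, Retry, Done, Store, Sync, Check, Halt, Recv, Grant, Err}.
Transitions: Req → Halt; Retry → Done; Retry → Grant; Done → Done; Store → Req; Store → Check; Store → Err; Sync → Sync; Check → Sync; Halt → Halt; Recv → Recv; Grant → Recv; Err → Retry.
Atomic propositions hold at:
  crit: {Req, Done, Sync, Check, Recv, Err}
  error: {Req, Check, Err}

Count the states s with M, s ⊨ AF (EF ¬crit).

6

Sat(¬crit) = {Retry, Store, Halt, Grant}
EF ¬crit: least fixpoint, start Z0 = {Retry, Store, Halt, Grant}, add states with some successor in Z. Z1 = {Req, Retry, Store, Halt, Grant, Err}; fixed.
Sat(EF ¬crit) = {Req, Retry, Store, Halt, Grant, Err}
AF (EF ¬crit): least fixpoint, start Z0 = {Req, Retry, Store, Halt, Grant, Err}, add states with every successor in Z. Already a fixed point.
Sat(AF (EF ¬crit)) = {Req, Retry, Store, Halt, Grant, Err}
|Sat(AF (EF ¬crit))| = |{Req, Retry, Store, Halt, Grant, Err}| = 6.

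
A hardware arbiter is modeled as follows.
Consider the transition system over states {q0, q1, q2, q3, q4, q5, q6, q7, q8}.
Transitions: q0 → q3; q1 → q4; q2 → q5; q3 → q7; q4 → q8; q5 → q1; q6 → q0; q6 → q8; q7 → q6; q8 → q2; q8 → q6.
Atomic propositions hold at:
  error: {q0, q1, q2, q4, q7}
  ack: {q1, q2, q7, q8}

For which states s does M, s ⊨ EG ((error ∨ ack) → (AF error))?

Sat(error ∨ ack) = {q0, q1, q2, q4, q7, q8}
AF error: least fixpoint, start Z0 = {q0, q1, q2, q4, q7}, add states with every successor in Z. Z1 = {q0, q1, q2, q3, q4, q5, q7}; fixed.
Sat(AF error) = {q0, q1, q2, q3, q4, q5, q7}
Sat((error ∨ ack) → (AF error)) = {q0, q1, q2, q3, q4, q5, q6, q7}
EG ((error ∨ ack) → (AF error)): greatest fixpoint, start Z0 = {q0, q1, q2, q3, q4, q5, q6, q7}, keep only states in Sat with some successor in Z. Z1 = {q0, q1, q2, q3, q5, q6, q7}; Z2 = {q0, q2, q3, q5, q6, q7}; Z3 = {q0, q2, q3, q6, q7}; Z4 = {q0, q3, q6, q7}; fixed.
Sat(EG ((error ∨ ack) → (AF error))) = {q0, q3, q6, q7}

{q0, q3, q6, q7}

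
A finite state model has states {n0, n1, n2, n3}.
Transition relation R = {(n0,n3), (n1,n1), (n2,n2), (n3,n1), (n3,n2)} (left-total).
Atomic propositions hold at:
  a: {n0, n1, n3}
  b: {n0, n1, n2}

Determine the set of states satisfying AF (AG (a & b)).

{n1}

Sat(a & b) = {n0, n1}
AG (a & b): greatest fixpoint, start Z0 = {n0, n1}, keep only states in Sat with every successor in Z. Z1 = {n1}; fixed.
Sat(AG (a & b)) = {n1}
AF (AG (a & b)): least fixpoint, start Z0 = {n1}, add states with every successor in Z. Already a fixed point.
Sat(AF (AG (a & b))) = {n1}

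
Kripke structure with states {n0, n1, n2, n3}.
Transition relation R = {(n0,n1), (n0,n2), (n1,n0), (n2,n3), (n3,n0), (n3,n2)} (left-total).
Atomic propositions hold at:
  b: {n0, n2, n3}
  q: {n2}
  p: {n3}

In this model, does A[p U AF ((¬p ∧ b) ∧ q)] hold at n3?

No

Sat(¬p) = {n0, n1, n2}
Sat(¬p ∧ b) = {n0, n2}
Sat((¬p ∧ b) ∧ q) = {n2}
AF ((¬p ∧ b) ∧ q): least fixpoint, start Z0 = {n2}, add states with every successor in Z. Already a fixed point.
Sat(AF ((¬p ∧ b) ∧ q)) = {n2}
A[p U AF ((¬p ∧ b) ∧ q)]: least fixpoint, start Z0 = Sat(AF ((¬p ∧ b) ∧ q)) = {n2}, add states in Sat(p) with every successor in Z. Already a fixed point.
Sat(A[p U AF ((¬p ∧ b) ∧ q)]) = {n2}
n3 ∉ Sat(A[p U AF ((¬p ∧ b) ∧ q)]) = {n2}, so the formula does not hold at n3.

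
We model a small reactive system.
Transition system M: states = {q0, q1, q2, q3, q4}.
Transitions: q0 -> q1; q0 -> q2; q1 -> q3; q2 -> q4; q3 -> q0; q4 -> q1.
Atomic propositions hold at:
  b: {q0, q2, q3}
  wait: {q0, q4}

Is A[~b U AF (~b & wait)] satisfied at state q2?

Sat(~b) = {q1, q4}
Sat(~b & wait) = {q4}
AF (~b & wait): least fixpoint, start Z0 = {q4}, add states with every successor in Z. Z1 = {q2, q4}; fixed.
Sat(AF (~b & wait)) = {q2, q4}
A[~b U AF (~b & wait)]: least fixpoint, start Z0 = Sat(AF (~b & wait)) = {q2, q4}, add states in Sat(~b) with every successor in Z. Already a fixed point.
Sat(A[~b U AF (~b & wait)]) = {q2, q4}
q2 ∈ Sat(A[~b U AF (~b & wait)]) = {q2, q4}, so the formula holds at q2.

Yes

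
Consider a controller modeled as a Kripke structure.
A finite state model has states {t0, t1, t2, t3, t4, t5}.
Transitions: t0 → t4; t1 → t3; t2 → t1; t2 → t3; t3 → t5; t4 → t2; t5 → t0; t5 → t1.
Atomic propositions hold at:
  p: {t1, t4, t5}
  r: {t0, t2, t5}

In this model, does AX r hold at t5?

No

Sat(AX r) = {s : every successor in {t0, t2, t5}} = {t3, t4}
t5 ∉ Sat(AX r) = {t3, t4}, so the formula does not hold at t5.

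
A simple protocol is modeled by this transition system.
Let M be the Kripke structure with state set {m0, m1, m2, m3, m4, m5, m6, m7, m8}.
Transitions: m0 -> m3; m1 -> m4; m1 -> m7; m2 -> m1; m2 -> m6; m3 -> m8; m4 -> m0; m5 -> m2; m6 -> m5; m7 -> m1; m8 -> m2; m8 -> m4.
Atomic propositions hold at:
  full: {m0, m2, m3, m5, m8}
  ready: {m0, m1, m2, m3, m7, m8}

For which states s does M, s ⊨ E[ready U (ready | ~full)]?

{m0, m1, m2, m3, m4, m6, m7, m8}

Sat(~full) = {m1, m4, m6, m7}
Sat(ready | ~full) = {m0, m1, m2, m3, m4, m6, m7, m8}
E[ready U (ready | ~full)]: least fixpoint, start Z0 = Sat((ready | ~full)) = {m0, m1, m2, m3, m4, m6, m7, m8}, add states in Sat(ready) with some successor in Z. Already a fixed point.
Sat(E[ready U (ready | ~full)]) = {m0, m1, m2, m3, m4, m6, m7, m8}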